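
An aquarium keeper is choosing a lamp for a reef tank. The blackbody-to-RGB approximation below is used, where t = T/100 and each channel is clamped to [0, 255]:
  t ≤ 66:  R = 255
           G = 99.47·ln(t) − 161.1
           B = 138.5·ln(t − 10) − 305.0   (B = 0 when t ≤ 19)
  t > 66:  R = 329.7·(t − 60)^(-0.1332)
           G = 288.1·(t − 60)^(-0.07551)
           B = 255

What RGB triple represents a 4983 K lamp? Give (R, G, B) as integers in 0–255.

(255, 228, 205)

t = 4983/100 = 49.83; the t ≤ 66 branch applies.
R = 255 by definition for t ≤ 66.
G = 99.47·ln 49.83 − 161.1 = 99.47·3.9086 − 161.1 = 227.690.
B = 138.5·ln(49.83 − 10) − 305.0 = 138.5·ln 39.83 − 305.0 = 138.5·3.6846 − 305.0 = 205.320.
Rounded: (255, 228, 205).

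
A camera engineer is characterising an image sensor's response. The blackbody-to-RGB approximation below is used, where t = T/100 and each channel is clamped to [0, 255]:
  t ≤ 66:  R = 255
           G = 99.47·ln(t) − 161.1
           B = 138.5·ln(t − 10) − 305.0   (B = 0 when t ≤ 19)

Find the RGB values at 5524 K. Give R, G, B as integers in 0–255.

t = 5524/100 = 55.24; the t ≤ 66 branch applies.
R = 255 by definition for t ≤ 66.
G = 99.47·ln 55.24 − 161.1 = 99.47·4.0117 − 161.1 = 237.943.
B = 138.5·ln(55.24 − 10) − 305.0 = 138.5·ln 45.24 − 305.0 = 138.5·3.8120 − 305.0 = 222.959.
Rounded: (255, 238, 223).

R=255, G=238, B=223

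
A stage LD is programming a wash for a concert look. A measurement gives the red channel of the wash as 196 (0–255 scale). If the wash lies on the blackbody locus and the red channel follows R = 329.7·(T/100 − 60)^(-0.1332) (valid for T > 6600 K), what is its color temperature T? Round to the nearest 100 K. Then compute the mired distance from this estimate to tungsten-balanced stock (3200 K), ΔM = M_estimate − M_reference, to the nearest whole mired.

-222 mireds

(t − 60)^(-0.1332) = 196/329.7 = 0.59448.
t − 60 = 0.59448^(1/-0.1332) = 0.59448^(-7.508) = 49.621, so t = 109.621.
T = 100·t = 10962 K → 11000 K to the nearest 100 K.
M_estimate = 10⁶/11000 = 90.91; M_reference = 10⁶/3200 = 312.50.
ΔM = 90.91 − 312.50 = -221.59 → -222 mireds.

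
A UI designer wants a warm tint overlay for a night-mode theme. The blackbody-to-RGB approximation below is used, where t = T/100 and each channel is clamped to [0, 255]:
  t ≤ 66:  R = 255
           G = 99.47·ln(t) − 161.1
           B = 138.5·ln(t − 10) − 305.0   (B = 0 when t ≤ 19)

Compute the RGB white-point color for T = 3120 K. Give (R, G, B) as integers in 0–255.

t = 3120/100 = 31.2; the t ≤ 66 branch applies.
R = 255 by definition for t ≤ 66.
G = 99.47·ln 31.2 − 161.1 = 99.47·3.4404 − 161.1 = 181.118.
B = 138.5·ln(31.2 − 10) − 305.0 = 138.5·ln 21.2 − 305.0 = 138.5·3.0540 − 305.0 = 117.979.
Rounded: (255, 181, 118).

(255, 181, 118)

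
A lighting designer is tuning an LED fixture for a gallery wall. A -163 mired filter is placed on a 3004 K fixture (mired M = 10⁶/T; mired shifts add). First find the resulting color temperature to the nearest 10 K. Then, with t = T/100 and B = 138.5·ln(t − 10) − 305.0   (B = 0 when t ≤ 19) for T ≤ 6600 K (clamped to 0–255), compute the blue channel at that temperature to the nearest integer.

234

M_in = 10⁶/3004 = 332.89; M_out = 332.89 + (-163) = 169.89.
T_out = 10⁶/169.89 = 5886.2 K → 5890 K; t = 58.9.
B = 138.5·ln(58.9 − 10) − 305.0 = 138.5·ln 48.9 − 305.0 = 138.5·3.8898 − 305.0 = 233.734.
Rounded: 234.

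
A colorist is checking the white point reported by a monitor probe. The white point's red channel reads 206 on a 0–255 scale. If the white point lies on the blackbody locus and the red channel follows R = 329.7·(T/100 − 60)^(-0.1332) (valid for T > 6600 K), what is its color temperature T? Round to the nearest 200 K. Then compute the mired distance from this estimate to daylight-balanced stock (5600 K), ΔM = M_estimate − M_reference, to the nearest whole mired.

(t − 60)^(-0.1332) = 206/329.7 = 0.62481.
t − 60 = 0.62481^(1/-0.1332) = 0.62481^(-7.508) = 34.152, so t = 94.152.
T = 100·t = 9415 K → 9400 K to the nearest 200 K.
M_estimate = 10⁶/9400 = 106.38; M_reference = 10⁶/5600 = 178.57.
ΔM = 106.38 − 178.57 = -72.19 → -72 mireds.

-72 mireds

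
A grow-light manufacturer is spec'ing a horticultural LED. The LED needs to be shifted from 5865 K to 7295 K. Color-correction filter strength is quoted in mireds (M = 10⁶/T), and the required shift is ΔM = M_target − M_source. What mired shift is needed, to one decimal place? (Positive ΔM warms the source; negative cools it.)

M_source = 10⁶/5865 = 170.503; M_target = 10⁶/7295 = 137.080.
ΔM = 137.080 − 170.503 = -33.423 → -33.4 mireds, a cooling shift.

-33.4 mireds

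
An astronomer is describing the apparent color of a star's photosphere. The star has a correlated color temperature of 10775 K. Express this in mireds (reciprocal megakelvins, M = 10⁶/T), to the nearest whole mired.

93 mireds

M = 10⁶ / 10775 = 92.807 → 93 mireds.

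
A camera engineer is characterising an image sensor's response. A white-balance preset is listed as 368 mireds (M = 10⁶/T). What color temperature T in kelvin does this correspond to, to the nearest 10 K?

2720 K

T = 10⁶ / 368 = 2717.39 K → 2720 K.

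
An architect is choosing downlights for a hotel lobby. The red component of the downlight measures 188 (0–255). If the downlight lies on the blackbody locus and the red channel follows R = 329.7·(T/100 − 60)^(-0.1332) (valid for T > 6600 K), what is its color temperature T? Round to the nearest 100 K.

12800 K

(t − 60)^(-0.1332) = 188/329.7 = 0.57022.
t − 60 = 0.57022^(1/-0.1332) = 0.57022^(-7.508) = 67.848, so t = 127.848.
T = 100·t = 12785 K → 12800 K to the nearest 100 K.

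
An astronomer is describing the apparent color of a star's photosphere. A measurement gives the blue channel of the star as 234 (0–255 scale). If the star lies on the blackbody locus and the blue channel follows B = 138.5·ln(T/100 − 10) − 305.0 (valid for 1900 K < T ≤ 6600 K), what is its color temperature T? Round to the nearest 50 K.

ln(t − 10) = (234 + 305.0) / 138.5 = 3.8917.
t − 10 = e^3.8917 = 48.994, so t = 58.994.
T = 100·t = 5899 K → 5900 K to the nearest 50 K.

5900 K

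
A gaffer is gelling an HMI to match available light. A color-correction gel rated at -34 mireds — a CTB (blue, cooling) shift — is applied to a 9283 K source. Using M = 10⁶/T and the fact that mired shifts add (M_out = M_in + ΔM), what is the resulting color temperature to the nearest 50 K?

M_in = 10⁶/9283 = 107.72 mireds.
M_out = 107.72 + (-34) = 73.72 mireds.
T_out = 10⁶/73.72 = 13564.1 K → 13550 K.

13550 K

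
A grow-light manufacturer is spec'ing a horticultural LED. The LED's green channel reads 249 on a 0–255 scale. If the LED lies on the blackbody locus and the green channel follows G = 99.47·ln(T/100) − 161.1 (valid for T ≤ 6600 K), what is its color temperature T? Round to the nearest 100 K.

6200 K

ln t = (249 + 161.1) / 99.47 = 4.1229.
t = e^4.1229 = 61.735.
T = 100·t = 6174 K → 6200 K to the nearest 100 K.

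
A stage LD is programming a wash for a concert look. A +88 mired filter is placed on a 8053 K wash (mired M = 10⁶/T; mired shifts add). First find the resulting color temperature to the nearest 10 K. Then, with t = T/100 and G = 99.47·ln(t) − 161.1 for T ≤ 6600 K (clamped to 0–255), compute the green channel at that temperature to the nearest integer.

M_in = 10⁶/8053 = 124.18; M_out = 124.18 + (+88) = 212.18.
T_out = 10⁶/212.18 = 4713.0 K → 4710 K; t = 47.1.
G = 99.47·ln 47.1 − 161.1 = 99.47·3.8523 − 161.1 = 222.086.
Rounded: 222.

222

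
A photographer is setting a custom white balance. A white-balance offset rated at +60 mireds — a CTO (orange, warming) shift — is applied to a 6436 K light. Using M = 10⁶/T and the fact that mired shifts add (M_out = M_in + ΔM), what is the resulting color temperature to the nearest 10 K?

4640 K

M_in = 10⁶/6436 = 155.38 mireds.
M_out = 155.38 + (+60) = 215.38 mireds.
T_out = 10⁶/215.38 = 4643.0 K → 4640 K.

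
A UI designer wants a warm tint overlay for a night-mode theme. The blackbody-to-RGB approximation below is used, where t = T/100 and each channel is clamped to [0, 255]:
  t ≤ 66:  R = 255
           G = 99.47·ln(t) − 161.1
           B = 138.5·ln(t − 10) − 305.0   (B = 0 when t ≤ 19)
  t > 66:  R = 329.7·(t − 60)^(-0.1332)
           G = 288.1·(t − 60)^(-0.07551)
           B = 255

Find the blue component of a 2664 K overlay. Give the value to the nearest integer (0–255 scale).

84

t = 2664/100 = 26.64; the t ≤ 66 branch applies.
B = 138.5·ln(26.64 − 10) − 305.0 = 138.5·ln 16.64 − 305.0 = 138.5·2.8118 − 305.0 = 84.436.
Rounded: 84.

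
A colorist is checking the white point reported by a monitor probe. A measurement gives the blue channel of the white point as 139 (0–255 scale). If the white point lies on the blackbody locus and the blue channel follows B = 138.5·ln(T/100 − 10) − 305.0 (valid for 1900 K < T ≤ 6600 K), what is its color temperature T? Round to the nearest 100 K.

ln(t − 10) = (139 + 305.0) / 138.5 = 3.2058.
t − 10 = e^3.2058 = 24.675, so t = 34.675.
T = 100·t = 3467 K → 3500 K to the nearest 100 K.

3500 K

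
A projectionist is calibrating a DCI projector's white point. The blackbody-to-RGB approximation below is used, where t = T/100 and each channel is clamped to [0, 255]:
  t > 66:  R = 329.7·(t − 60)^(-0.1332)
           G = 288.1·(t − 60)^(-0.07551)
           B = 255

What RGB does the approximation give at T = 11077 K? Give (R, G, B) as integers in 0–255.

(195, 214, 255)

t = 11077/100 = 110.77; the t > 66 branch applies.
R = 329.7·(110.77 − 60)^(-0.1332) = 329.7·50.77^(-0.1332) = 329.7·0.59267 = 195.403.
G = 288.1·(110.77 − 60)^(-0.07551) = 288.1·50.77^(-0.07551) = 288.1·0.74338 = 214.167.
B = 255 by definition for t > 66.
Rounded: (195, 214, 255).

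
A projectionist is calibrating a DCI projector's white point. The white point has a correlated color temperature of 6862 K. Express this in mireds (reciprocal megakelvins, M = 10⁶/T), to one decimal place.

145.7 mireds

M = 10⁶ / 6862 = 145.730 → 145.7 mireds.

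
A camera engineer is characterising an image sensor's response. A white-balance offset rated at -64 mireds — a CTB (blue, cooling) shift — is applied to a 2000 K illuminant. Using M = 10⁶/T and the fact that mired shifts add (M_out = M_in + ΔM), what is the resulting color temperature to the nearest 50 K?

2300 K

M_in = 10⁶/2000 = 500.00 mireds.
M_out = 500.00 + (-64) = 436.00 mireds.
T_out = 10⁶/436.00 = 2293.6 K → 2300 K.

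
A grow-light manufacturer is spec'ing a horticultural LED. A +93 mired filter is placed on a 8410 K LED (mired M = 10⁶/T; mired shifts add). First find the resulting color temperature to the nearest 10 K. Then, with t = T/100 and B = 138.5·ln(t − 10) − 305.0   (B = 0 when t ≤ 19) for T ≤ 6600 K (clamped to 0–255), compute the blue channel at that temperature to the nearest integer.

M_in = 10⁶/8410 = 118.91; M_out = 118.91 + (+93) = 211.91.
T_out = 10⁶/211.91 = 4719.1 K → 4720 K; t = 47.2.
B = 138.5·ln(47.2 − 10) − 305.0 = 138.5·ln 37.2 − 305.0 = 138.5·3.6163 − 305.0 = 195.859.
Rounded: 196.

196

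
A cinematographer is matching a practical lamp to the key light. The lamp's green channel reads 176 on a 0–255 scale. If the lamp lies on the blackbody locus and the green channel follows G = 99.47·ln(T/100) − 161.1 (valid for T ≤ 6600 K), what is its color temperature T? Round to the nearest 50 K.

ln t = (176 + 161.1) / 99.47 = 3.3890.
t = e^3.3890 = 29.635.
T = 100·t = 2964 K → 2950 K to the nearest 50 K.

2950 K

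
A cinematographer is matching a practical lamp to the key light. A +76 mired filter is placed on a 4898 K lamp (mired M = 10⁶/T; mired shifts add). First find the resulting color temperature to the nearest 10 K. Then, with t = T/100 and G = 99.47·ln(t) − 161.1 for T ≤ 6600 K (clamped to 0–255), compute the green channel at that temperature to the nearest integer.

M_in = 10⁶/4898 = 204.16; M_out = 204.16 + (+76) = 280.16.
T_out = 10⁶/280.16 = 3569.3 K → 3570 K; t = 35.7.
G = 99.47·ln 35.7 − 161.1 = 99.47·3.5752 − 161.1 = 194.520.
Rounded: 195.

195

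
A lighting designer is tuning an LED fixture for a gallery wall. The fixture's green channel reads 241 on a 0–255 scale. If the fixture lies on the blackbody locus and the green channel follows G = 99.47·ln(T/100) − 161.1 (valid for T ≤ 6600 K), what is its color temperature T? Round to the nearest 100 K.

5700 K

ln t = (241 + 161.1) / 99.47 = 4.0424.
t = e^4.0424 = 56.964.
T = 100·t = 5696 K → 5700 K to the nearest 100 K.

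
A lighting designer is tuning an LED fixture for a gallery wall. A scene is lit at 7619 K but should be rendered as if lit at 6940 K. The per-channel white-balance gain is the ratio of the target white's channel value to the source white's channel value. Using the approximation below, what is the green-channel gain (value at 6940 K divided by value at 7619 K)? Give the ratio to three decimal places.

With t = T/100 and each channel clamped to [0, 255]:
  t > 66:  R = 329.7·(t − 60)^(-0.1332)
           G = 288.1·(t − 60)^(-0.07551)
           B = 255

At 7619 K (t = 76.19):
  G = 288.1·(76.19 − 60)^(-0.07551) = 288.1·16.19^(-0.07551) = 288.1·0.81038 = 233.471.
At 6940 K (t = 69.4):
  G = 288.1·(69.4 − 60)^(-0.07551) = 288.1·9.4^(-0.07551) = 288.1·0.84434 = 243.255.
Gain = 243.255 / 233.471 = 1.0419 → 1.042.

1.042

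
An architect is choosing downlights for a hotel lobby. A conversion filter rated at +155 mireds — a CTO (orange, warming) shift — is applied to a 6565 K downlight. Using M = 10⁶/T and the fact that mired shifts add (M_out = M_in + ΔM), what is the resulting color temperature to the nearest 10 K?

M_in = 10⁶/6565 = 152.32 mireds.
M_out = 152.32 + (+155) = 307.32 mireds.
T_out = 10⁶/307.32 = 3253.9 K → 3250 K.

3250 K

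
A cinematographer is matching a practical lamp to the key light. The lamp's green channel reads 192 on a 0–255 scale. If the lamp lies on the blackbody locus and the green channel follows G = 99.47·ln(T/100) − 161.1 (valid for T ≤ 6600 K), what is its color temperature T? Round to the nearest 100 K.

ln t = (192 + 161.1) / 99.47 = 3.5498.
t = e^3.5498 = 34.807.
T = 100·t = 3481 K → 3500 K to the nearest 100 K.

3500 K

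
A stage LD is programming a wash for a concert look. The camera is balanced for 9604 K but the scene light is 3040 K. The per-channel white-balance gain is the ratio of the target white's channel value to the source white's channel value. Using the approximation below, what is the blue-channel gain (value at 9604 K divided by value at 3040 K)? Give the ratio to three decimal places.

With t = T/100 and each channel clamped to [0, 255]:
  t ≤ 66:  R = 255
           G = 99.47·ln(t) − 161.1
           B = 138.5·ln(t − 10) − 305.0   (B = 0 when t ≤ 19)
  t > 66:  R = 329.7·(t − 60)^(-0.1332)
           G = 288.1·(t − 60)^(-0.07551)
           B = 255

At 3040 K (t = 30.4):
  B = 138.5·ln(30.4 − 10) − 305.0 = 138.5·ln 20.4 − 305.0 = 138.5·3.0155 − 305.0 = 112.652.
At 9604 K (t = 96.04):
  B = 255 by definition for t > 66.
Gain = 255.000 / 112.652 = 2.2636 → 2.264.

2.264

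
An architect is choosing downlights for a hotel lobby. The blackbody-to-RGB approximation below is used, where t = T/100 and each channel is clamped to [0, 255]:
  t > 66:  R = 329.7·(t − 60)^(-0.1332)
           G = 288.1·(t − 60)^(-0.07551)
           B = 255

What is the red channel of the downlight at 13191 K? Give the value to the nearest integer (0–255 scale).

t = 13191/100 = 131.91; the t > 66 branch applies.
R = 329.7·(131.91 − 60)^(-0.1332) = 329.7·71.91^(-0.1332) = 329.7·0.56582 = 186.550.
Rounded: 187.

187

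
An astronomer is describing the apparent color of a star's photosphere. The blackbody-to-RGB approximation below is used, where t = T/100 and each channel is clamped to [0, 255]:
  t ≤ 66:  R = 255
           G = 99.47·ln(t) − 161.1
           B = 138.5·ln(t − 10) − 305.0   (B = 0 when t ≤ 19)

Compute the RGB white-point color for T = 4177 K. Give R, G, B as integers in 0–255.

t = 4177/100 = 41.77; the t ≤ 66 branch applies.
R = 255 by definition for t ≤ 66.
G = 99.47·ln 41.77 − 161.1 = 99.47·3.7322 − 161.1 = 210.140.
B = 138.5·ln(41.77 − 10) − 305.0 = 138.5·ln 31.77 − 305.0 = 138.5·3.4585 − 305.0 = 174.005.
Rounded: (255, 210, 174).

R=255, G=210, B=174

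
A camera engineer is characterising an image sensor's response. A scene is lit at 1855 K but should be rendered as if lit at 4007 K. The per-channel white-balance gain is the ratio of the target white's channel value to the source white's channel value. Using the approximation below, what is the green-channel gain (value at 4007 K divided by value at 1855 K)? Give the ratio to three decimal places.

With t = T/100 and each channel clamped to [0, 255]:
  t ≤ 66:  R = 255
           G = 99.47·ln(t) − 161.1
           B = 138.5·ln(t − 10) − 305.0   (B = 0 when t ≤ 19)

At 1855 K (t = 18.55):
  G = 99.47·ln 18.55 − 161.1 = 99.47·2.9205 − 161.1 = 129.399.
At 4007 K (t = 40.07):
  G = 99.47·ln 40.07 − 161.1 = 99.47·3.6906 − 161.1 = 206.007.
Gain = 206.007 / 129.399 = 1.5920 → 1.592.

1.592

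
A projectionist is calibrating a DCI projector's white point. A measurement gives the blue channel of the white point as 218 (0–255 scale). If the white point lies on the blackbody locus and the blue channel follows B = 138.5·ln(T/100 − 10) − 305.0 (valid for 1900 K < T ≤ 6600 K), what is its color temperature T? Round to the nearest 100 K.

5400 K

ln(t − 10) = (218 + 305.0) / 138.5 = 3.7762.
t − 10 = e^3.7762 = 43.649, so t = 53.649.
T = 100·t = 5365 K → 5400 K to the nearest 100 K.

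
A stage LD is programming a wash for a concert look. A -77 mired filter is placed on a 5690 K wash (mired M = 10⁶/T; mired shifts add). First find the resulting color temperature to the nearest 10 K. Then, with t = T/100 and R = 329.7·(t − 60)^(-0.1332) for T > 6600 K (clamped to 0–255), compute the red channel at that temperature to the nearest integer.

M_in = 10⁶/5690 = 175.75; M_out = 175.75 + (-77) = 98.75.
T_out = 10⁶/98.75 = 10126.9 K → 10130 K; t = 101.3.
R = 329.7·(101.3 − 60)^(-0.1332) = 329.7·41.3^(-0.1332) = 329.7·0.60919 = 200.851.
Rounded: 201.

201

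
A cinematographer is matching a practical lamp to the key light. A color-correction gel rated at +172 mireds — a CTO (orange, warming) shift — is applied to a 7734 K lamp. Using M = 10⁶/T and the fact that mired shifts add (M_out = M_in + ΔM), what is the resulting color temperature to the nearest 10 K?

3320 K

M_in = 10⁶/7734 = 129.30 mireds.
M_out = 129.30 + (+172) = 301.30 mireds.
T_out = 10⁶/301.30 = 3319.0 K → 3320 K.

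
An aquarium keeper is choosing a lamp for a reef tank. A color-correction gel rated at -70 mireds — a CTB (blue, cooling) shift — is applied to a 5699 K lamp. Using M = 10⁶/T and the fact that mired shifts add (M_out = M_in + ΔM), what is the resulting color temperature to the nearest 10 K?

M_in = 10⁶/5699 = 175.47 mireds.
M_out = 175.47 + (-70) = 105.47 mireds.
T_out = 10⁶/105.47 = 9481.4 K → 9480 K.

9480 K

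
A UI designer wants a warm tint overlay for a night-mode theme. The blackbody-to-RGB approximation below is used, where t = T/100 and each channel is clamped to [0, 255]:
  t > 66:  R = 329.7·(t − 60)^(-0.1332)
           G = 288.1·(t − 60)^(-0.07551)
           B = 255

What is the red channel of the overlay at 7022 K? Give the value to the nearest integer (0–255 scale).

t = 7022/100 = 70.22; the t > 66 branch applies.
R = 329.7·(70.22 − 60)^(-0.1332) = 329.7·10.22^(-0.1332) = 329.7·0.73374 = 241.913.
Rounded: 242.

242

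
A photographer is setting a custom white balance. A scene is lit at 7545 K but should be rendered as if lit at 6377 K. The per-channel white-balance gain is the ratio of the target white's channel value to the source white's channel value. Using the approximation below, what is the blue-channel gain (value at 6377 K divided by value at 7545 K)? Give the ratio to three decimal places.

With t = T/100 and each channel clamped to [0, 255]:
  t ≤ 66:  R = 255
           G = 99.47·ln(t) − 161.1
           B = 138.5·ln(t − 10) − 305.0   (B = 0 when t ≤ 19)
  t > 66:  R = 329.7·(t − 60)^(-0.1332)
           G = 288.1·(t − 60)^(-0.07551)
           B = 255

At 7545 K (t = 75.45):
  B = 255 by definition for t > 66.
At 6377 K (t = 63.77):
  B = 138.5·ln(63.77 − 10) − 305.0 = 138.5·ln 53.77 − 305.0 = 138.5·3.9847 − 305.0 = 246.883.
Gain = 246.883 / 255.000 = 0.9682 → 0.968.

0.968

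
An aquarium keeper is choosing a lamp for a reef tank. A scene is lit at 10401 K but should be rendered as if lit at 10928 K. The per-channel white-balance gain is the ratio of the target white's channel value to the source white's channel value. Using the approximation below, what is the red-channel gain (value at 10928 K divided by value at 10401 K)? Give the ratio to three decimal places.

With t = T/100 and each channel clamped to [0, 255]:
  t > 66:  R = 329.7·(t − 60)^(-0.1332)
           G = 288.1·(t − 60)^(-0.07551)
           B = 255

0.985

At 10401 K (t = 104.01):
  R = 329.7·(104.01 − 60)^(-0.1332) = 329.7·44.01^(-0.1332) = 329.7·0.60406 = 199.158.
At 10928 K (t = 109.28):
  R = 329.7·(109.28 − 60)^(-0.1332) = 329.7·49.28^(-0.1332) = 329.7·0.59503 = 196.180.
Gain = 196.180 / 199.158 = 0.9850 → 0.985.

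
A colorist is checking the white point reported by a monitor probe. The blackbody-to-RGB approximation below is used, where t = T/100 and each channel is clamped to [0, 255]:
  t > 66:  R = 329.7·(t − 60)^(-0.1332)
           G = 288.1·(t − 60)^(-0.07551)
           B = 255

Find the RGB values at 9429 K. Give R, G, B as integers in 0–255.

t = 9429/100 = 94.29; the t > 66 branch applies.
R = 329.7·(94.29 − 60)^(-0.1332) = 329.7·34.29^(-0.1332) = 329.7·0.62448 = 205.890.
G = 288.1·(94.29 − 60)^(-0.07551) = 288.1·34.29^(-0.07551) = 288.1·0.76574 = 220.609.
B = 255 by definition for t > 66.
Rounded: (206, 221, 255).

R=206, G=221, B=255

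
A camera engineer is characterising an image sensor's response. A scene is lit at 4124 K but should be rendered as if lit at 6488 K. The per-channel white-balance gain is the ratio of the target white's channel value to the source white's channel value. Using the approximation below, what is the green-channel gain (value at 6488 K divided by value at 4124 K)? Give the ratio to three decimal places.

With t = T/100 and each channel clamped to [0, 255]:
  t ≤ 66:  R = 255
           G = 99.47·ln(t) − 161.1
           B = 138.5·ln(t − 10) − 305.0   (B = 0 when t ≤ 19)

At 4124 K (t = 41.24):
  G = 99.47·ln 41.24 − 161.1 = 99.47·3.7194 − 161.1 = 208.870.
At 6488 K (t = 64.88):
  G = 99.47·ln 64.88 − 161.1 = 99.47·4.1725 − 161.1 = 253.942.
Gain = 253.942 / 208.870 = 1.2158 → 1.216.

1.216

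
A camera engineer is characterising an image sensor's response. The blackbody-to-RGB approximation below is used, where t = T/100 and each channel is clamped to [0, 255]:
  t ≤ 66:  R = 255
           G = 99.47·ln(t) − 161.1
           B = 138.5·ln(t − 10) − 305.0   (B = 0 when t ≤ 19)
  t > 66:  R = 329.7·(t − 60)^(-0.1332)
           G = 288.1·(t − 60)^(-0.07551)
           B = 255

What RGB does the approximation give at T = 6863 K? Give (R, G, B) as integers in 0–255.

(247, 245, 255)

t = 6863/100 = 68.63; the t > 66 branch applies.
R = 329.7·(68.63 − 60)^(-0.1332) = 329.7·8.63^(-0.1332) = 329.7·0.75045 = 247.424.
G = 288.1·(68.63 − 60)^(-0.07551) = 288.1·8.63^(-0.07551) = 288.1·0.84981 = 244.830.
B = 255 by definition for t > 66.
Rounded: (247, 245, 255).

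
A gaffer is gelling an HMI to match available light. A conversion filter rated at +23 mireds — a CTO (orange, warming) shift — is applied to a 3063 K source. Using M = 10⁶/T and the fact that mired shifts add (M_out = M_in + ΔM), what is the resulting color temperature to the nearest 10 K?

M_in = 10⁶/3063 = 326.48 mireds.
M_out = 326.48 + (+23) = 349.48 mireds.
T_out = 10⁶/349.48 = 2861.4 K → 2860 K.

2860 K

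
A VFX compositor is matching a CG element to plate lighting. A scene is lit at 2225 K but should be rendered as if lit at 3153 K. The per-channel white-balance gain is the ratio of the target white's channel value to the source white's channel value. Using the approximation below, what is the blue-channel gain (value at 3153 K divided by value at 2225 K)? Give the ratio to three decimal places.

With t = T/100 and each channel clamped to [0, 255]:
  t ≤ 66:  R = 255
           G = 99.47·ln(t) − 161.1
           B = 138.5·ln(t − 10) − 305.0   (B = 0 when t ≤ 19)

At 2225 K (t = 22.25):
  B = 138.5·ln(22.25 − 10) − 305.0 = 138.5·ln 12.25 − 305.0 = 138.5·2.5055 − 305.0 = 42.015.
At 3153 K (t = 31.53):
  B = 138.5·ln(31.53 − 10) − 305.0 = 138.5·ln 21.53 − 305.0 = 138.5·3.0694 − 305.0 = 120.118.
Gain = 120.118 / 42.015 = 2.8589 → 2.859.

2.859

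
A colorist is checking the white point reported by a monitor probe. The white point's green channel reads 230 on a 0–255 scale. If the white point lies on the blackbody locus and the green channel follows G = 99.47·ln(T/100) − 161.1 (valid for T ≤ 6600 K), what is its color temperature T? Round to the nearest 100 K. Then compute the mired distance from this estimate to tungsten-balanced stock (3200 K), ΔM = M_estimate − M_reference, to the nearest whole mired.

ln t = (230 + 161.1) / 99.47 = 3.9318.
t = e^3.9318 = 51.001.
T = 100·t = 5100 K → 5100 K to the nearest 100 K.
M_estimate = 10⁶/5100 = 196.08; M_reference = 10⁶/3200 = 312.50.
ΔM = 196.08 − 312.50 = -116.42 → -116 mireds.

-116 mireds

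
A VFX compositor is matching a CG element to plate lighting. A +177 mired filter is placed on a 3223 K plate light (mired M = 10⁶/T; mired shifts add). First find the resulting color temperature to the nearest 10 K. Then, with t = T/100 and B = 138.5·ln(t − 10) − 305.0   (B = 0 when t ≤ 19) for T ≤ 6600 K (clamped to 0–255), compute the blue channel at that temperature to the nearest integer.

21

M_in = 10⁶/3223 = 310.27; M_out = 310.27 + (+177) = 487.27.
T_out = 10⁶/487.27 = 2052.3 K → 2050 K; t = 20.5.
B = 138.5·ln(20.5 − 10) − 305.0 = 138.5·ln 10.5 − 305.0 = 138.5·2.3514 − 305.0 = 20.665.
Rounded: 21.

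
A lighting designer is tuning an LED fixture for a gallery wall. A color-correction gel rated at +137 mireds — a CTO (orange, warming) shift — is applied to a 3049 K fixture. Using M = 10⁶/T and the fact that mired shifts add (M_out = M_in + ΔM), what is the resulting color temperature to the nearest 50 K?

2150 K

M_in = 10⁶/3049 = 327.98 mireds.
M_out = 327.98 + (+137) = 464.98 mireds.
T_out = 10⁶/464.98 = 2150.6 K → 2150 K.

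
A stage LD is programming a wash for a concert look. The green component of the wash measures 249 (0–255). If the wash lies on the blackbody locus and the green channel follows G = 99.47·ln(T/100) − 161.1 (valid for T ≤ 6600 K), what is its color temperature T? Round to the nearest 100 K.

6200 K

ln t = (249 + 161.1) / 99.47 = 4.1229.
t = e^4.1229 = 61.735.
T = 100·t = 6174 K → 6200 K to the nearest 100 K.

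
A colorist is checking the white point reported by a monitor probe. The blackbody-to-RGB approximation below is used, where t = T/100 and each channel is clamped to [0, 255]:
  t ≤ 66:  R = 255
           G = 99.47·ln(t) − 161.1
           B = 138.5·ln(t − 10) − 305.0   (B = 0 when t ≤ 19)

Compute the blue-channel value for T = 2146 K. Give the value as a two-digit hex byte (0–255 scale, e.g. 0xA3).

t = 2146/100 = 21.46; the t ≤ 66 branch applies.
B = 138.5·ln(21.46 − 10) − 305.0 = 138.5·ln 11.46 − 305.0 = 138.5·2.4389 − 305.0 = 32.782.
Rounded: 33; in hex, 0x21.

0x21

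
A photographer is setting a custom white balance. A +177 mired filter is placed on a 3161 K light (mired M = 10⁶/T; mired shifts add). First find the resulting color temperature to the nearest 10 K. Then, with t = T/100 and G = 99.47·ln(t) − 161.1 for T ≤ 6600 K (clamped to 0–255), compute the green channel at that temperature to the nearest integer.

138

M_in = 10⁶/3161 = 316.36; M_out = 316.36 + (+177) = 493.36.
T_out = 10⁶/493.36 = 2026.9 K → 2030 K; t = 20.3.
G = 99.47·ln 20.3 − 161.1 = 99.47·3.0106 − 161.1 = 138.366.
Rounded: 138.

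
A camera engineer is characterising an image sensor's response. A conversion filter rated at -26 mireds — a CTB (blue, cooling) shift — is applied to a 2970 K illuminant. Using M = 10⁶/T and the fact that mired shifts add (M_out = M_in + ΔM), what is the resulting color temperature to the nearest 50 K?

M_in = 10⁶/2970 = 336.70 mireds.
M_out = 336.70 + (-26) = 310.70 mireds.
T_out = 10⁶/310.70 = 3218.5 K → 3200 K.

3200 K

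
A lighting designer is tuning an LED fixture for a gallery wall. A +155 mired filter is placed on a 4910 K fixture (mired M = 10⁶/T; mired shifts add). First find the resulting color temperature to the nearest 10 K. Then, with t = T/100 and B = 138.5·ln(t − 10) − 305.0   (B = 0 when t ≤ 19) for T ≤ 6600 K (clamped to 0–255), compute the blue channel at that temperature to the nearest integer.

95

M_in = 10⁶/4910 = 203.67; M_out = 203.67 + (+155) = 358.67.
T_out = 10⁶/358.67 = 2788.1 K → 2790 K; t = 27.9.
B = 138.5·ln(27.9 − 10) − 305.0 = 138.5·ln 17.9 − 305.0 = 138.5·2.8848 − 305.0 = 94.545.
Rounded: 95.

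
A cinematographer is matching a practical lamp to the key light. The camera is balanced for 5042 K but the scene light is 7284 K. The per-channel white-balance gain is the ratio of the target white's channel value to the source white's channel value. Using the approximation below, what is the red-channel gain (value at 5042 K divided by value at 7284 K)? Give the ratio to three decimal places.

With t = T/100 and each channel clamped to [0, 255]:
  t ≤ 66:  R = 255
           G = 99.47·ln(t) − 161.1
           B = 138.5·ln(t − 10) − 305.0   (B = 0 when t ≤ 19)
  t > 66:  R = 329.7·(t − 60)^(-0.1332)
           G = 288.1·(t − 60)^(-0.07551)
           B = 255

At 7284 K (t = 72.84):
  R = 329.7·(72.84 − 60)^(-0.1332) = 329.7·12.84^(-0.1332) = 329.7·0.71177 = 234.670.
At 5042 K (t = 50.42):
  R = 255 by definition for t ≤ 66.
Gain = 255.000 / 234.670 = 1.0866 → 1.087.

1.087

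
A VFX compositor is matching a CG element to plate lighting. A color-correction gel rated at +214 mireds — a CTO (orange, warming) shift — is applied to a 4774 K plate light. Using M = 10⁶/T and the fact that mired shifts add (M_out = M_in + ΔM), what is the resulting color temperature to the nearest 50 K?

M_in = 10⁶/4774 = 209.47 mireds.
M_out = 209.47 + (+214) = 423.47 mireds.
T_out = 10⁶/423.47 = 2361.5 K → 2350 K.

2350 K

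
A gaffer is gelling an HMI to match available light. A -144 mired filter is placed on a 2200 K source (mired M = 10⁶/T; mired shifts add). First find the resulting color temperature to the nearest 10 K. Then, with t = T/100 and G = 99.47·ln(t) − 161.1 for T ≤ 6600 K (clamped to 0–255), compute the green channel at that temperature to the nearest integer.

184

M_in = 10⁶/2200 = 454.55; M_out = 454.55 + (-144) = 310.55.
T_out = 10⁶/310.55 = 3220.1 K → 3220 K; t = 32.2.
G = 99.47·ln 32.2 − 161.1 = 99.47·3.4720 − 161.1 = 184.257.
Rounded: 184.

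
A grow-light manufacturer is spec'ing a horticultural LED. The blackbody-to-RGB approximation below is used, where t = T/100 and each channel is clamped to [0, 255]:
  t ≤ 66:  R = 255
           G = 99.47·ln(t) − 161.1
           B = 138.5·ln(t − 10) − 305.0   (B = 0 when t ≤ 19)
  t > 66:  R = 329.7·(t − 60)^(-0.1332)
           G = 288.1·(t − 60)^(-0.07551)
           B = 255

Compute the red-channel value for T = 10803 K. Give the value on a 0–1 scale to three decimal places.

0.772

t = 10803/100 = 108.03; the t > 66 branch applies.
R = 329.7·(108.03 − 60)^(-0.1332) = 329.7·48.03^(-0.1332) = 329.7·0.59707 = 196.853.
On a 0–1 scale: 196.853/255 = 0.7720 → 0.772.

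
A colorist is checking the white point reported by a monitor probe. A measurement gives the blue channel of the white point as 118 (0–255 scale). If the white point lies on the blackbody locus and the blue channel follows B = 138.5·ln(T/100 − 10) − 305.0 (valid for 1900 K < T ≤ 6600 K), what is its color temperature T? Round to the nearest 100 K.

3100 K

ln(t − 10) = (118 + 305.0) / 138.5 = 3.0542.
t − 10 = e^3.0542 = 21.203, so t = 31.203.
T = 100·t = 3120 K → 3100 K to the nearest 100 K.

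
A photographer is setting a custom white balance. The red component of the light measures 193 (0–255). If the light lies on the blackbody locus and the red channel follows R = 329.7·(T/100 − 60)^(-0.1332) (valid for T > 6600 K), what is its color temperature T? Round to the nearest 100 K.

(t − 60)^(-0.1332) = 193/329.7 = 0.58538.
t − 60 = 0.58538^(1/-0.1332) = 0.58538^(-7.508) = 55.713, so t = 115.713.
T = 100·t = 11571 K → 11600 K to the nearest 100 K.

11600 K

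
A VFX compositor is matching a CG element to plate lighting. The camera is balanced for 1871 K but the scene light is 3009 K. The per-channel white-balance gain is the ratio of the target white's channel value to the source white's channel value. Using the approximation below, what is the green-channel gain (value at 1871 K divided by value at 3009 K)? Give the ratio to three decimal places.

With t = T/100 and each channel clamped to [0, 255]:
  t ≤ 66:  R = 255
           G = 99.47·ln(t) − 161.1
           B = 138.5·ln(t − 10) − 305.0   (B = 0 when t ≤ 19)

At 3009 K (t = 30.09):
  G = 99.47·ln 30.09 − 161.1 = 99.47·3.4042 − 161.1 = 177.515.
At 1871 K (t = 18.71):
  G = 99.47·ln 18.71 − 161.1 = 99.47·2.9291 − 161.1 = 130.253.
Gain = 130.253 / 177.515 = 0.7338 → 0.734.

0.734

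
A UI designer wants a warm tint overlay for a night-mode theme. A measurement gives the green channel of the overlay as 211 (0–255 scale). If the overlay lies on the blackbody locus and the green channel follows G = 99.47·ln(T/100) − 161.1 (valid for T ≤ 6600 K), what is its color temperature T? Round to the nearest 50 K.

ln t = (211 + 161.1) / 99.47 = 3.7408.
t = e^3.7408 = 42.133.
T = 100·t = 4213 K → 4200 K to the nearest 50 K.

4200 K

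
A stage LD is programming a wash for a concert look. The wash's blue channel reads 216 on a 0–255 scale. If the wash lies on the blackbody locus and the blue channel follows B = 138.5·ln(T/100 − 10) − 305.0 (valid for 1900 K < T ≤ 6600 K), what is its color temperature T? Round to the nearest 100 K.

5300 K

ln(t − 10) = (216 + 305.0) / 138.5 = 3.7617.
t − 10 = e^3.7617 = 43.023, so t = 53.023.
T = 100·t = 5302 K → 5300 K to the nearest 100 K.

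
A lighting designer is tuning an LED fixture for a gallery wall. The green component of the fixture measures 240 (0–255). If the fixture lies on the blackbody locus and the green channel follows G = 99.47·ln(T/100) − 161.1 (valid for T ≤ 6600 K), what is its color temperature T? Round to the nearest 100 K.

ln t = (240 + 161.1) / 99.47 = 4.0324.
t = e^4.0324 = 56.394.
T = 100·t = 5639 K → 5600 K to the nearest 100 K.

5600 K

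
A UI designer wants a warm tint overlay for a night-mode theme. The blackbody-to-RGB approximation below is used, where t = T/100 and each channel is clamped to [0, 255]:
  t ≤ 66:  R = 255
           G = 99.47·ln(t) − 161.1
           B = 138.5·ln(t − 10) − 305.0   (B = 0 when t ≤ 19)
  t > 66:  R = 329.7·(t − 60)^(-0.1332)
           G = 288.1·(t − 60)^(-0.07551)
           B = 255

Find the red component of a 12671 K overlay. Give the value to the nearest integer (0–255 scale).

188

t = 12671/100 = 126.71; the t > 66 branch applies.
R = 329.7·(126.71 − 60)^(-0.1332) = 329.7·66.71^(-0.1332) = 329.7·0.57150 = 188.424.
Rounded: 188.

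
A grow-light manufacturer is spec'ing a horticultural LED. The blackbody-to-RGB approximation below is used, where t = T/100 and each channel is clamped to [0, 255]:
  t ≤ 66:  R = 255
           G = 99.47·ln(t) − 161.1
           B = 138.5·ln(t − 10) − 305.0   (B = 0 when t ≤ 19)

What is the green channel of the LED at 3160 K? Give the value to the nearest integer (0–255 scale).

t = 3160/100 = 31.6; the t ≤ 66 branch applies.
G = 99.47·ln 31.6 − 161.1 = 99.47·3.4532 − 161.1 = 182.386.
Rounded: 182.

182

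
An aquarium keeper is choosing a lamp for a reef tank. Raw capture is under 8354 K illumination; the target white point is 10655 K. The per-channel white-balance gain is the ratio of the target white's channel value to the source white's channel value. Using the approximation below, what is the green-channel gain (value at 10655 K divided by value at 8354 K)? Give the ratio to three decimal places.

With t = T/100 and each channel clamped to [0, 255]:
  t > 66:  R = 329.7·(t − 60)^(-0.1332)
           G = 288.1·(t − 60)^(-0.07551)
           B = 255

0.950

At 8354 K (t = 83.54):
  G = 288.1·(83.54 − 60)^(-0.07551) = 288.1·23.54^(-0.07551) = 288.1·0.78780 = 226.965.
At 10655 K (t = 106.55):
  G = 288.1·(106.55 − 60)^(-0.07551) = 288.1·46.55^(-0.07551) = 288.1·0.74826 = 215.575.
Gain = 215.575 / 226.965 = 0.9498 → 0.950.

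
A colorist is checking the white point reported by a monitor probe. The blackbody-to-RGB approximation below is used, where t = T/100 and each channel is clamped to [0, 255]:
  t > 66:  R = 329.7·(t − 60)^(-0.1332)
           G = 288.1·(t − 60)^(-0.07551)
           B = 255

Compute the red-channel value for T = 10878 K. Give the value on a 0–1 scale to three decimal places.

0.770

t = 10878/100 = 108.78; the t > 66 branch applies.
R = 329.7·(108.78 − 60)^(-0.1332) = 329.7·48.78^(-0.1332) = 329.7·0.59584 = 196.447.
On a 0–1 scale: 196.447/255 = 0.7704 → 0.770.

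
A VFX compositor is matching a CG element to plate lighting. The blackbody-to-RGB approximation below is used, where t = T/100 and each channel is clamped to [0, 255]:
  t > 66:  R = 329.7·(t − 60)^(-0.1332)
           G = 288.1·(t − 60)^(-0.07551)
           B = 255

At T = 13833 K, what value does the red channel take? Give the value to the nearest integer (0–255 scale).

184

t = 13833/100 = 138.33; the t > 66 branch applies.
R = 329.7·(138.33 − 60)^(-0.1332) = 329.7·78.33^(-0.1332) = 329.7·0.55941 = 184.437.
Rounded: 184.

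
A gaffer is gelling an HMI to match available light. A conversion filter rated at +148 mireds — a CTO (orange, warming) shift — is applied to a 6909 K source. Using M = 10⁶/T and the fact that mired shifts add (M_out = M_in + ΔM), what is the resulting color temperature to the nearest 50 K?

3400 K

M_in = 10⁶/6909 = 144.74 mireds.
M_out = 144.74 + (+148) = 292.74 mireds.
T_out = 10⁶/292.74 = 3416.0 K → 3400 K.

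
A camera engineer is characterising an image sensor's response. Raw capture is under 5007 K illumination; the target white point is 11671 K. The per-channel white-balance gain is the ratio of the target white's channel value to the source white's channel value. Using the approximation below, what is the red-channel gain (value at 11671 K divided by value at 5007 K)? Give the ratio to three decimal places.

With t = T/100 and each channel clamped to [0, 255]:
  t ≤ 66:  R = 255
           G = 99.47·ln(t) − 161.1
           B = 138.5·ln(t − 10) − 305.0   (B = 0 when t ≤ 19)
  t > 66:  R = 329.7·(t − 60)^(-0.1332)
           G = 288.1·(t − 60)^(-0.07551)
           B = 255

At 5007 K (t = 50.07):
  R = 255 by definition for t ≤ 66.
At 11671 K (t = 116.71):
  R = 329.7·(116.71 − 60)^(-0.1332) = 329.7·56.71^(-0.1332) = 329.7·0.58400 = 192.545.
Gain = 192.545 / 255.000 = 0.7551 → 0.755.

0.755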